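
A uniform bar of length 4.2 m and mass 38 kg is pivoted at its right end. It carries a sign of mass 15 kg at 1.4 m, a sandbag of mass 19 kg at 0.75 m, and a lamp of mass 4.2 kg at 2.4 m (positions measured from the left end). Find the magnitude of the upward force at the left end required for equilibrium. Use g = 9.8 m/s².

F ≈ 455 N

Taking torques about the right end:
Beam weight: 38 × 9.8 = 372.4 N down at 2.1 m → arm 2.1 m, τ = 372.4 × 2.1 = 782 N·m counterclockwise.
Sign: 15 × 9.8 = 147 N down at 1.4 m → arm 2.8 m, τ = 147 × 2.8 = 411.6 N·m counterclockwise.
Sandbag: 19 × 9.8 = 186.2 N down at 0.75 m → arm 3.45 m, τ = 186.2 × 3.45 = 642.4 N·m counterclockwise.
Lamp: 4.2 × 9.8 = 41.16 N down at 2.4 m → arm 1.8 m, τ = 41.16 × 1.8 = 74.09 N·m counterclockwise.
Net moment of the loads = 1910 N·m counterclockwise.
The upward force F acts at the left end, arm 4.2 m, giving F × 4.2 clockwise.
Στ = 0 ⇒ F × 4.2 = 1910 ⇒ F = 1910 / 4.2 = 455 N.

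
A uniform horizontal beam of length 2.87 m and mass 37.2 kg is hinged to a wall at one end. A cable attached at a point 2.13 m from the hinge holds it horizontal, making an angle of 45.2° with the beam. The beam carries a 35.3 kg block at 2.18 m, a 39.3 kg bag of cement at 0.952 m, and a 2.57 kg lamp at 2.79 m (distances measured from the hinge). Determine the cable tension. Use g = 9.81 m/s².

T ≈ 1140 N

Sum moments about the hinge (the unknown hinge reaction has zero arm there).
Beam weight: 37.2 × 9.81 = 364.9 N down at 1.435 m → arm 1.435 m, τ = 364.9 × 1.435 = 523.6 N·m clockwise.
Block: 35.3 × 9.81 = 346.3 N down at 2.18 m → arm 2.18 m, τ = 346.3 × 2.18 = 754.9 N·m clockwise.
Bag of cement: 39.3 × 9.81 = 385.5 N down at 0.952 m → arm 0.952 m, τ = 385.5 × 0.952 = 367 N·m clockwise.
Lamp: 2.57 × 9.81 = 25.21 N down at 2.79 m → arm 2.79 m, τ = 25.21 × 2.79 = 70.34 N·m clockwise.
Total clockwise load moment = 1716 N·m.
The cable tension T acts at 2.13 m; only its component perpendicular to the beam, T sinθ, produces torque. sin 45.2° = 0.7096.
Στ = 0 ⇒ T × 2.13 × 0.7096 = 1716 ⇒ T = 1716 / 1.511 = 1140 N.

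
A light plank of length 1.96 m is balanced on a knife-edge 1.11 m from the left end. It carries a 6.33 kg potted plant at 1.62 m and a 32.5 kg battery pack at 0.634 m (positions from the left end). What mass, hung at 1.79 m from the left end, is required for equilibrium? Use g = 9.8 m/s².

m ≈ 18 kg

Sum moments about the knife-edge (at 1.11 m from the left end) (the support reaction has zero arm there).
Potted plant: 6.33 × 9.8 = 62.03 N down at 1.62 m → arm 0.51 m, τ = 62.03 × 0.51 = 31.64 N·m clockwise.
Battery pack: 32.5 × 9.8 = 318.5 N down at 0.634 m → arm 0.476 m, τ = 318.5 × 0.476 = 151.6 N·m counterclockwise.
Net moment of known loads = 120 N·m counterclockwise.
An unknown mass m at 1.79 m has arm 0.68 m; its moment is m·g·0.68 clockwise.
Setting net torque to zero: m × 9.8 × 0.68 = 120 → m = 120 / (9.8 × 0.68) = 18 kg.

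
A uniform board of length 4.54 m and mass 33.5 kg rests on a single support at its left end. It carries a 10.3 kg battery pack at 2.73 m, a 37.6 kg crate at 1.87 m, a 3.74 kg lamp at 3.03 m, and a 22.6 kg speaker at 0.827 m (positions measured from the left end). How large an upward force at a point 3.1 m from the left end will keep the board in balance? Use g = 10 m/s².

F ≈ 660 N

Choose the left end as the axis so the unknown pivot reaction has zero arm there.
Beam weight: 33.5 × 10 = 335 N down at 2.27 m → arm 2.27 m, τ = 335 × 2.27 = 760.5 N·m clockwise.
Battery pack: 10.3 × 10 = 103 N down at 2.73 m → arm 2.73 m, τ = 103 × 2.73 = 281.2 N·m clockwise.
Crate: 37.6 × 10 = 376 N down at 1.87 m → arm 1.87 m, τ = 376 × 1.87 = 703.1 N·m clockwise.
Lamp: 3.74 × 10 = 37.4 N down at 3.03 m → arm 3.03 m, τ = 37.4 × 3.03 = 113.3 N·m clockwise.
Speaker: 22.6 × 10 = 226 N down at 0.827 m → arm 0.827 m, τ = 226 × 0.827 = 186.9 N·m clockwise.
Net moment of the loads = 2045 N·m clockwise.
The upward force F acts at a point 3.1 m from the left end, arm 3.1 m, giving F × 3.1 counterclockwise.
Setting net torque to zero: F × 3.1 = 2045 → F = 2045 / 3.1 = 660 N.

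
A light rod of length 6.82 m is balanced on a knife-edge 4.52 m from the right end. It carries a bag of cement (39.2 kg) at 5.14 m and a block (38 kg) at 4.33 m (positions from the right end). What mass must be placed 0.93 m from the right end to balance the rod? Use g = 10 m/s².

Choose the knife-edge (at 4.52 m from the right end) as the axis so the support reaction has zero arm there.
Bag of cement: 39.2 × 10 = 392 N down at 5.14 m → arm 0.62 m, τ = 392 × 0.62 = 243 N·m counterclockwise.
Block: 38 × 10 = 380 N down at 4.33 m → arm 0.19 m, τ = 380 × 0.19 = 72.2 N·m clockwise.
Net moment of known loads = 170.8 N·m counterclockwise.
An unknown mass m at 0.93 m has arm 3.59 m; its moment is m·g·3.59 clockwise.
Setting net torque to zero: m × 10 × 3.59 = 170.8 → m = 170.8 / (10 × 3.59) = 4.76 kg.

m ≈ 4.76 kg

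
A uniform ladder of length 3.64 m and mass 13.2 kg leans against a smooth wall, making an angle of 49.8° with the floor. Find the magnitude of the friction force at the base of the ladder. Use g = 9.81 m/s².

Choose the foot of the ladder as the axis so the floor normal and friction both act there and drop out.
Ladder weight 13.2×9.81 = 129.5 N acts at 1.82 m along the ladder; its horizontal arm is 1.82·cos49.8° = 1.175 m → τ = 152.2 N·m clockwise.
Wall normal N acts horizontally at the top; its moment arm is the height L sinθ = 3.64·sin49.8° = 2.78 m, counterclockwise.
Setting net torque to zero: N × 2.78 = 152.2 → N = 54.7 N.
ΣFx = 0: friction at the foot balances the wall's push, so f = N_wall = 54.7 N.

f ≈ 54.7 N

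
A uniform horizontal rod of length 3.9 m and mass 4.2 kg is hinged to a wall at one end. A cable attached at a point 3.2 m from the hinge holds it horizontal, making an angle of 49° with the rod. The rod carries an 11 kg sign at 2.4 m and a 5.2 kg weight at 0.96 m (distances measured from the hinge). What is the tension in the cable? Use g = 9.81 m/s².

T ≈ 161 N

About the hinge:
Beam weight: 4.2 × 9.81 = 41.2 N down at 1.95 m → arm 1.95 m, τ = 41.2 × 1.95 = 80.34 N·m clockwise.
Sign: 11 × 9.81 = 107.9 N down at 2.4 m → arm 2.4 m, τ = 107.9 × 2.4 = 259 N·m clockwise.
Weight: 5.2 × 9.81 = 51.01 N down at 0.96 m → arm 0.96 m, τ = 51.01 × 0.96 = 48.97 N·m clockwise.
Total clockwise load moment = 388.3 N·m.
The cable tension T acts at 3.2 m; only its component perpendicular to the rod, T sinθ, produces torque. sin 49° = 0.7547.
Setting net torque to zero: T × 3.2 × 0.7547 = 388.3 → T = 388.3 / 2.415 = 161 N.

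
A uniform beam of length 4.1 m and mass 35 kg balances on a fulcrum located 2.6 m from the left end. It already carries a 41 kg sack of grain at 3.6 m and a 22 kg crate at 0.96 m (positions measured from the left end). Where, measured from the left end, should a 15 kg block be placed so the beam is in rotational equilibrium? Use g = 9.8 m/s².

x ≈ 3.56 m from the left end

Take moments about the fulcrum (at 2.6 m from the left end).
Beam weight: 35 × 9.8 = 343 N down at 2.05 m → arm 0.55 m, τ = 343 × 0.55 = 188.7 N·m counterclockwise.
Sack of grain: 41 × 9.8 = 401.8 N down at 3.6 m → arm 1 m, τ = 401.8 × 1 = 401.8 N·m clockwise.
Crate: 22 × 9.8 = 215.6 N down at 0.96 m → arm 1.64 m, τ = 215.6 × 1.64 = 353.6 N·m counterclockwise.
Net moment of existing loads = 140.5 N·m counterclockwise.
The block weighs 15 × 9.8 = 147 N and must supply an equal clockwise moment, so its lever arm about the fulcrum is 140.5 / 147 = 0.956 m.
That puts it at 2.6 + 0.956 = 3.56 m from the left end.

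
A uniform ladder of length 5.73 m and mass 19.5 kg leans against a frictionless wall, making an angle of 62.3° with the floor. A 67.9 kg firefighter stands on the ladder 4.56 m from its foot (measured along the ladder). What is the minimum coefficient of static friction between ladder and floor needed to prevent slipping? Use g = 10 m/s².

Taking torques about the foot of the ladder:
Ladder weight 19.5×10 = 195 N acts at 2.865 m along the ladder; its horizontal arm is 2.865·cos62.3° = 1.332 m → τ = 259.7 N·m clockwise.
Firefighter: 67.9×10 = 679 N at 4.56 m → arm 2.12 m → τ = 1439 N·m clockwise.
Wall normal N acts horizontally at the top; its moment arm is the height L sinθ = 5.73·sin62.3° = 5.073 m, counterclockwise.
Στ = 0 ⇒ N × 5.073 = 1699 ⇒ N = 334.9 N.
ΣFx = 0 ⇒ f = N_wall = 334.9 N. ΣFy = 0 ⇒ N_floor = 874 N.
μ_min = f / N_floor = 334.9 / 874 = 0.383.

μ_min ≈ 0.383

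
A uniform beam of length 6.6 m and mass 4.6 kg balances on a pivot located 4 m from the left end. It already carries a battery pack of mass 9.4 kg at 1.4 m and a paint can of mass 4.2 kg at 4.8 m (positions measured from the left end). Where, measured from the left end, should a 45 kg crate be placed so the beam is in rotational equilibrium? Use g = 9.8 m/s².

About the pivot (at 4 m from the left end):
Beam weight: 4.6 × 9.8 = 45.08 N down at 3.3 m → arm 0.7 m, τ = 45.08 × 0.7 = 31.56 N·m counterclockwise.
Battery pack: 9.4 × 9.8 = 92.12 N down at 1.4 m → arm 2.6 m, τ = 92.12 × 2.6 = 239.5 N·m counterclockwise.
Paint can: 4.2 × 9.8 = 41.16 N down at 4.8 m → arm 0.8 m, τ = 41.16 × 0.8 = 32.93 N·m clockwise.
Net moment of existing loads = 238.1 N·m counterclockwise.
The crate weighs 45 × 9.8 = 441 N and must supply an equal clockwise moment, so its lever arm about the pivot is 238.1 / 441 = 0.54 m.
That puts it at 4 + 0.54 = 4.54 m from the left end.

x ≈ 4.54 m from the left end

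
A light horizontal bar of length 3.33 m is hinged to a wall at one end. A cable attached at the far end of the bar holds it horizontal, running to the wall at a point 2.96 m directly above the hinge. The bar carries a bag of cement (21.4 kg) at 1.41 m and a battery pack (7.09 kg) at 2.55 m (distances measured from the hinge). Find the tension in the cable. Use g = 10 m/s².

About the hinge:
Bag of cement: 21.4 × 10 = 214 N down at 1.41 m → arm 1.41 m, τ = 214 × 1.41 = 301.7 N·m clockwise.
Battery pack: 7.09 × 10 = 70.9 N down at 2.55 m → arm 2.55 m, τ = 70.9 × 2.55 = 180.8 N·m clockwise.
Total clockwise load moment = 482.5 N·m.
The cable tension T acts at 3.33 m; only its component perpendicular to the bar, T sinθ, produces torque. sinθ = h/√(h²+d²) = 2.96/√(2.96²+3.33²) = 0.6644.
Balancing moments: T × 3.33 × 0.6644 = 482.5, giving T = 482.5 / 2.212 = 218 N.

T ≈ 218 N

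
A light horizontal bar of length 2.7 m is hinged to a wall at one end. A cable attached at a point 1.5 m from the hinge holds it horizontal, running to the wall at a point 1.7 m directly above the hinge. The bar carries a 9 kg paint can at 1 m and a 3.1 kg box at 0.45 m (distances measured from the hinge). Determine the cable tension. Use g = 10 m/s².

T ≈ 92.4 N

Sum moments about the hinge (the unknown hinge reaction has zero arm there).
Paint can: 9 × 10 = 90 N down at 1 m → arm 1 m, τ = 90 × 1 = 90 N·m clockwise.
Box: 3.1 × 10 = 31 N down at 0.45 m → arm 0.45 m, τ = 31 × 0.45 = 13.95 N·m clockwise.
Total clockwise load moment = 104 N·m.
The cable tension T acts at 1.5 m; only its component perpendicular to the bar, T sinθ, produces torque. sinθ = h/√(h²+d²) = 1.7/√(1.7²+1.5²) = 0.7498.
Balancing moments: T × 1.5 × 0.7498 = 104, giving T = 104 / 1.125 = 92.4 N.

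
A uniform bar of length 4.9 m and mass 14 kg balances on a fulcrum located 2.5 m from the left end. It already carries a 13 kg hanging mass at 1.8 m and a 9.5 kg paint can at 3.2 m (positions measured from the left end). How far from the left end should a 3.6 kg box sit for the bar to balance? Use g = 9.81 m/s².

Take moments about the fulcrum (at 2.5 m from the left end).
Beam weight: 14 × 9.81 = 137.3 N down at 2.45 m → arm 0.05 m, τ = 137.3 × 0.05 = 6.865 N·m counterclockwise.
Hanging mass: 13 × 9.81 = 127.5 N down at 1.8 m → arm 0.7 m, τ = 127.5 × 0.7 = 89.25 N·m counterclockwise.
Paint can: 9.5 × 9.81 = 93.2 N down at 3.2 m → arm 0.7 m, τ = 93.2 × 0.7 = 65.24 N·m clockwise.
Net moment of existing loads = 30.88 N·m counterclockwise.
The box weighs 3.6 × 9.81 = 35.32 N and must supply an equal clockwise moment, so its lever arm about the fulcrum is 30.88 / 35.32 = 0.874 m.
That puts it at 2.5 + 0.874 = 3.37 m from the left end.

x ≈ 3.37 m from the left end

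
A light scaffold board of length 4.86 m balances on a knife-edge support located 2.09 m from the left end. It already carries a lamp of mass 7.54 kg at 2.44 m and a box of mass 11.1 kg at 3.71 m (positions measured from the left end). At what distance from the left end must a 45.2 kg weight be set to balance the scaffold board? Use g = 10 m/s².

x ≈ 1.63 m from the left end

Take moments about the knife-edge support (at 2.09 m from the left end).
Lamp: 7.54 × 10 = 75.4 N down at 2.44 m → arm 0.35 m, τ = 75.4 × 0.35 = 26.39 N·m clockwise.
Box: 11.1 × 10 = 111 N down at 3.71 m → arm 1.62 m, τ = 111 × 1.62 = 179.8 N·m clockwise.
Net moment of existing loads = 206.2 N·m clockwise.
The weight weighs 45.2 × 10 = 452 N and must supply an equal counterclockwise moment, so its lever arm about the knife-edge support is 206.2 / 452 = 0.456 m.
That puts it at 2.09 − 0.456 = 1.63 m from the left end.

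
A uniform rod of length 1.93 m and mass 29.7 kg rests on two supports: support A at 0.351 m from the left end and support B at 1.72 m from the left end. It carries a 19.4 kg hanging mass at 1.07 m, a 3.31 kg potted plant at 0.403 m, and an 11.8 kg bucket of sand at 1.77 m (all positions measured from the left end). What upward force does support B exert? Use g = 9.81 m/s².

Sum moments about support A (its reaction then has zero moment arm).
Beam weight: 29.7 × 9.81 = 291.4 N down at 0.965 m → arm 0.614 m, τ = 291.4 × 0.614 = 178.9 N·m clockwise.
Hanging mass: 19.4 × 9.81 = 190.3 N down at 1.07 m → arm 0.719 m, τ = 190.3 × 0.719 = 136.8 N·m clockwise.
Potted plant: 3.31 × 9.81 = 32.47 N down at 0.403 m → arm 0.052 m, τ = 32.47 × 0.052 = 1.688 N·m clockwise.
Bucket of sand: 11.8 × 9.81 = 115.8 N down at 1.77 m → arm 1.419 m, τ = 115.8 × 1.419 = 164.3 N·m clockwise.
Net load moment about support A = 481.7 N·m clockwise.
Reaction R at support B is upward at 1.72 m, arm 1.369 m → moment R × 1.369 counterclockwise.
For rotational equilibrium, R × 1.369 = 481.7, so R = 352 N.

R_B ≈ 352 N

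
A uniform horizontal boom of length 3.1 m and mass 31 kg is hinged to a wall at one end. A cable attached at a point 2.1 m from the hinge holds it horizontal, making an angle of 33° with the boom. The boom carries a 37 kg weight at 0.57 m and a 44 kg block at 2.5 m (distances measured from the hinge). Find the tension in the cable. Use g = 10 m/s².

About the hinge:
Beam weight: 31 × 10 = 310 N down at 1.55 m → arm 1.55 m, τ = 310 × 1.55 = 480.5 N·m clockwise.
Weight: 37 × 10 = 370 N down at 0.57 m → arm 0.57 m, τ = 370 × 0.57 = 210.9 N·m clockwise.
Block: 44 × 10 = 440 N down at 2.5 m → arm 2.5 m, τ = 440 × 2.5 = 1100 N·m clockwise.
Total clockwise load moment = 1791 N·m.
The cable tension T acts at 2.1 m; only its component perpendicular to the boom, T sinθ, produces torque. sin 33° = 0.5446.
Balancing moments: T × 2.1 × 0.5446 = 1791, giving T = 1791 / 1.144 = 1570 N.

T ≈ 1570 N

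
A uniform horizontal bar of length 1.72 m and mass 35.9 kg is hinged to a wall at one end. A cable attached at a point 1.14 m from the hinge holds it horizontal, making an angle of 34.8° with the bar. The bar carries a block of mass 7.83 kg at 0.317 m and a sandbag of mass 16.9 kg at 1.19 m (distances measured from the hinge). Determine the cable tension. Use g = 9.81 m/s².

Take moments about the hinge.
Beam weight: 35.9 × 9.81 = 352.2 N down at 0.86 m → arm 0.86 m, τ = 352.2 × 0.86 = 302.9 N·m clockwise.
Block: 7.83 × 9.81 = 76.81 N down at 0.317 m → arm 0.317 m, τ = 76.81 × 0.317 = 24.35 N·m clockwise.
Sandbag: 16.9 × 9.81 = 165.8 N down at 1.19 m → arm 1.19 m, τ = 165.8 × 1.19 = 197.3 N·m clockwise.
Total clockwise load moment = 524.5 N·m.
The cable tension T acts at 1.14 m; only its component perpendicular to the bar, T sinθ, produces torque. sin 34.8° = 0.5707.
For rotational equilibrium, T × 1.14 × 0.5707 = 524.5, so T = 524.5 / 0.6506 = 806 N.

T ≈ 806 N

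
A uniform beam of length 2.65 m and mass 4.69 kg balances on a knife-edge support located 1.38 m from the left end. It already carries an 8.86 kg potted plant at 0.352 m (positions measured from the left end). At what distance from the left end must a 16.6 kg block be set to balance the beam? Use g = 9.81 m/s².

About the knife-edge support (at 1.38 m from the left end):
Beam weight: 4.69 × 9.81 = 46.01 N down at 1.325 m → arm 0.055 m, τ = 46.01 × 0.055 = 2.531 N·m counterclockwise.
Potted plant: 8.86 × 9.81 = 86.92 N down at 0.352 m → arm 1.028 m, τ = 86.92 × 1.028 = 89.35 N·m counterclockwise.
Net moment of existing loads = 91.88 N·m counterclockwise.
The block weighs 16.6 × 9.81 = 162.8 N and must supply an equal clockwise moment, so its lever arm about the knife-edge support is 91.88 / 162.8 = 0.564 m.
That puts it at 1.38 + 0.564 = 1.94 m from the left end.

x ≈ 1.94 m from the left end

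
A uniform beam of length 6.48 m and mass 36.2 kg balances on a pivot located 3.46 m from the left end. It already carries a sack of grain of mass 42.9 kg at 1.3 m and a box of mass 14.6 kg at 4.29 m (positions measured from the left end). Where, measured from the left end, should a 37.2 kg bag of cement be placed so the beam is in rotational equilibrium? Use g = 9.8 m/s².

x ≈ 5.84 m from the left end

Choose the pivot (at 3.46 m from the left end) as the axis so the support reaction has zero arm there.
Beam weight: 36.2 × 9.8 = 354.8 N down at 3.24 m → arm 0.22 m, τ = 354.8 × 0.22 = 78.06 N·m counterclockwise.
Sack of grain: 42.9 × 9.8 = 420.4 N down at 1.3 m → arm 2.16 m, τ = 420.4 × 2.16 = 908.1 N·m counterclockwise.
Box: 14.6 × 9.8 = 143.1 N down at 4.29 m → arm 0.83 m, τ = 143.1 × 0.83 = 118.8 N·m clockwise.
Net moment of existing loads = 867.4 N·m counterclockwise.
The bag of cement weighs 37.2 × 9.8 = 364.6 N and must supply an equal clockwise moment, so its lever arm about the pivot is 867.4 / 364.6 = 2.38 m.
That puts it at 3.46 + 2.38 = 5.84 m from the left end.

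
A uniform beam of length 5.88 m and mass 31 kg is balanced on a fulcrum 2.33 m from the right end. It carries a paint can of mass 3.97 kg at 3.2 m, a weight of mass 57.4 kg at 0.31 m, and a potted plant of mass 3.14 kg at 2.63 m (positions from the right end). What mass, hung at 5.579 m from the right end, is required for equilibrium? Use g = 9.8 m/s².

About the fulcrum (at 2.33 m from the right end):
Beam weight: 31 × 9.8 = 303.8 N down at 2.94 m → arm 0.61 m, τ = 303.8 × 0.61 = 185.3 N·m counterclockwise.
Paint can: 3.97 × 9.8 = 38.91 N down at 3.2 m → arm 0.87 m, τ = 38.91 × 0.87 = 33.85 N·m counterclockwise.
Weight: 57.4 × 9.8 = 562.5 N down at 0.31 m → arm 2.02 m, τ = 562.5 × 2.02 = 1136 N·m clockwise.
Potted plant: 3.14 × 9.8 = 30.77 N down at 2.63 m → arm 0.3 m, τ = 30.77 × 0.3 = 9.231 N·m counterclockwise.
Net moment of known loads = 907.6 N·m clockwise.
An unknown mass m at 5.579 m has arm 3.249 m; its moment is m·g·3.249 counterclockwise.
Balancing moments: m × 9.8 × 3.249 = 907.6, giving m = 907.6 / (9.8 × 3.249) = 28.5 kg.

m ≈ 28.5 kg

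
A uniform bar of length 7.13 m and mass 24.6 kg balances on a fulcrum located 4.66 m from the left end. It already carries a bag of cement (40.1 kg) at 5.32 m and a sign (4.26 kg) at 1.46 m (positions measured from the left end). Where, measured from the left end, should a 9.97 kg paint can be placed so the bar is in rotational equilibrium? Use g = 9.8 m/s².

x ≈ 6.07 m from the left end

Sum moments about the fulcrum (at 4.66 m from the left end) (the support reaction has zero arm there).
Beam weight: 24.6 × 9.8 = 241.1 N down at 3.565 m → arm 1.095 m, τ = 241.1 × 1.095 = 264 N·m counterclockwise.
Bag of cement: 40.1 × 9.8 = 393 N down at 5.32 m → arm 0.66 m, τ = 393 × 0.66 = 259.4 N·m clockwise.
Sign: 4.26 × 9.8 = 41.75 N down at 1.46 m → arm 3.2 m, τ = 41.75 × 3.2 = 133.6 N·m counterclockwise.
Net moment of existing loads = 138.2 N·m counterclockwise.
The paint can weighs 9.97 × 9.8 = 97.71 N and must supply an equal clockwise moment, so its lever arm about the fulcrum is 138.2 / 97.71 = 1.41 m.
That puts it at 4.66 + 1.41 = 6.07 m from the left end.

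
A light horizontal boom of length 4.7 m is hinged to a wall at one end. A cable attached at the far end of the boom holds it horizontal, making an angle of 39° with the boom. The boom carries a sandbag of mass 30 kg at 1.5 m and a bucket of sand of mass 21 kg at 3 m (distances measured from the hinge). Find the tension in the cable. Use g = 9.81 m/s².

Sum moments about the hinge (the unknown hinge reaction has zero arm there).
Sandbag: 30 × 9.81 = 294.3 N down at 1.5 m → arm 1.5 m, τ = 294.3 × 1.5 = 441.5 N·m clockwise.
Bucket of sand: 21 × 9.81 = 206 N down at 3 m → arm 3 m, τ = 206 × 3 = 618 N·m clockwise.
Total clockwise load moment = 1060 N·m.
The cable tension T acts at 4.7 m; only its component perpendicular to the boom, T sinθ, produces torque. sin 39° = 0.6293.
Setting net torque to zero: T × 4.7 × 0.6293 = 1060 → T = 1060 / 2.958 = 358 N.

T ≈ 358 N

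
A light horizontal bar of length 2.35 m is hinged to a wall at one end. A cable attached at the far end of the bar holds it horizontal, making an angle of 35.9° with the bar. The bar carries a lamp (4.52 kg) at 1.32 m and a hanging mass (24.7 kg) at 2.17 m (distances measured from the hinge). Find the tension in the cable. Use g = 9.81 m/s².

Taking torques about the hinge:
Lamp: 4.52 × 9.81 = 44.34 N down at 1.32 m → arm 1.32 m, τ = 44.34 × 1.32 = 58.53 N·m clockwise.
Hanging mass: 24.7 × 9.81 = 242.3 N down at 2.17 m → arm 2.17 m, τ = 242.3 × 2.17 = 525.8 N·m clockwise.
Total clockwise load moment = 584.3 N·m.
The cable tension T acts at 2.35 m; only its component perpendicular to the bar, T sinθ, produces torque. sin 35.9° = 0.5864.
For rotational equilibrium, T × 2.35 × 0.5864 = 584.3, so T = 584.3 / 1.378 = 424 N.

T ≈ 424 N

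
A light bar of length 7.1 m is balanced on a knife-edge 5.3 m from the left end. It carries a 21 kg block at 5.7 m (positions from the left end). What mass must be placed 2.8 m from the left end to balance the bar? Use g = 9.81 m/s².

About the knife-edge (at 5.3 m from the left end):
Block: 21 × 9.81 = 206 N down at 5.7 m → arm 0.4 m, τ = 206 × 0.4 = 82.4 N·m clockwise.
Net moment of known loads = 82.4 N·m clockwise.
An unknown mass m at 2.8 m has arm 2.5 m; its moment is m·g·2.5 counterclockwise.
Στ = 0 ⇒ m × 9.81 × 2.5 = 82.4 ⇒ m = 82.4 / (9.81 × 2.5) = 3.36 kg.

m ≈ 3.36 kg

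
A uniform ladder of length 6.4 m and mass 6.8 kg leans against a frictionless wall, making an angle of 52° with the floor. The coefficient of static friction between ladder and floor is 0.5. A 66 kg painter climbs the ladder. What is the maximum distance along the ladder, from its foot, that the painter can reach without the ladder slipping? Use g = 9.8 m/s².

Sum moments about the foot of the ladder (the floor normal and friction both act there and drop out).
Ladder weight 6.8×9.8 = 66.64 N acts at 3.2 m along the ladder; its horizontal arm is 3.2·cos52° = 1.97 m → τ = 131.3 N·m clockwise.
Painter weight 66×9.8 = 646.8 N at distance d → arm d·cos52° → τ = 646.8·d·0.6157 clockwise.
Wall normal N at the top has arm L sinθ = 5.043 m counterclockwise, so Στ = 0 gives N·5.043 = 131.3 + 398.2·d.
ΣFy = 0 ⇒ N_floor = 713.4 N, so the maximum friction is μ_s·N_floor = 0.5×713.4 = 356.7 N. ΣFx = 0 ⇒ N_wall = f, so at the slipping point N = 356.7 N.
Substituting: 356.7×5.043 = 131.3 + 398.2·d ⇒ d = (1799 − 131.3) / 398.2 = 4.19 m.

d ≈ 4.19 m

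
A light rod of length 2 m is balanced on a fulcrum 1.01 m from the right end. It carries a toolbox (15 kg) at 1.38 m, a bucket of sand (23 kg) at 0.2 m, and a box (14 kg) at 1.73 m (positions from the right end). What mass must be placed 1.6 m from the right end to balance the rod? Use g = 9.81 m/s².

m ≈ 5.08 kg

About the fulcrum (at 1.01 m from the right end):
Toolbox: 15 × 9.81 = 147.2 N down at 1.38 m → arm 0.37 m, τ = 147.2 × 0.37 = 54.46 N·m counterclockwise.
Bucket of sand: 23 × 9.81 = 225.6 N down at 0.2 m → arm 0.81 m, τ = 225.6 × 0.81 = 182.7 N·m clockwise.
Box: 14 × 9.81 = 137.3 N down at 1.73 m → arm 0.72 m, τ = 137.3 × 0.72 = 98.86 N·m counterclockwise.
Net moment of known loads = 29.38 N·m clockwise.
An unknown mass m at 1.6 m has arm 0.59 m; its moment is m·g·0.59 counterclockwise.
Στ = 0 ⇒ m × 9.81 × 0.59 = 29.38 ⇒ m = 29.38 / (9.81 × 0.59) = 5.08 kg.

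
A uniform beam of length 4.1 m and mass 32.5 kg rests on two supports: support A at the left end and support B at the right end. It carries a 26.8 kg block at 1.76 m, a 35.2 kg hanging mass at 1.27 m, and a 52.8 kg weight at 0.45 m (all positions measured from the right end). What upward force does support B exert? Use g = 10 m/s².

R_B ≈ 1030 N

About support A:
Beam weight: 32.5 × 10 = 325 N down at 2.05 m → arm 2.05 m, τ = 325 × 2.05 = 666.2 N·m clockwise.
Block: 26.8 × 10 = 268 N down at 1.76 m → arm 2.34 m, τ = 268 × 2.34 = 627.1 N·m clockwise.
Hanging mass: 35.2 × 10 = 352 N down at 1.27 m → arm 2.83 m, τ = 352 × 2.83 = 996.2 N·m clockwise.
Weight: 52.8 × 10 = 528 N down at 0.45 m → arm 3.65 m, τ = 528 × 3.65 = 1927 N·m clockwise.
Net load moment about support A = 4216 N·m clockwise.
Reaction R at support B is upward at 0 m, arm 4.1 m → moment R × 4.1 counterclockwise.
For rotational equilibrium, R × 4.1 = 4216, so R = 1030 N.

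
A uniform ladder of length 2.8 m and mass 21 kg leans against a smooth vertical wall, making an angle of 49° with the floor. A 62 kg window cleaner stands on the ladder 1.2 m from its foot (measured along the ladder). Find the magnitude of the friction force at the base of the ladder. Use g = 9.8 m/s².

f ≈ 316 N

Sum moments about the foot of the ladder (the floor normal and friction both act there and drop out).
Ladder weight 21×9.8 = 205.8 N acts at 1.4 m along the ladder; its horizontal arm is 1.4·cos49° = 0.9185 m → τ = 189 N·m clockwise.
Window cleaner: 62×9.8 = 607.6 N at 1.2 m → arm 0.7873 m → τ = 478.4 N·m clockwise.
Wall normal N acts horizontally at the top; its moment arm is the height L sinθ = 2.8·sin49° = 2.113 m, counterclockwise.
Setting net torque to zero: N × 2.113 = 667.4 → N = 316 N.
ΣFx = 0: friction at the foot balances the wall's push, so f = N_wall = 316 N.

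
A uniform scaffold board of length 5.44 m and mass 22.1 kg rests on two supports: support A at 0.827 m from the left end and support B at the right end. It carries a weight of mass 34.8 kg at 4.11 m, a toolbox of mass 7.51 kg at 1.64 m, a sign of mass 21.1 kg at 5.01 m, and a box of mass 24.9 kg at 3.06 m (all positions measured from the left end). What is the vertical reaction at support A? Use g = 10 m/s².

R_A ≈ 441 N

Taking torques about support B:
Beam weight: 22.1 × 10 = 221 N down at 2.72 m → arm 2.72 m, τ = 221 × 2.72 = 601.1 N·m counterclockwise.
Weight: 34.8 × 10 = 348 N down at 4.11 m → arm 1.33 m, τ = 348 × 1.33 = 462.8 N·m counterclockwise.
Toolbox: 7.51 × 10 = 75.1 N down at 1.64 m → arm 3.8 m, τ = 75.1 × 3.8 = 285.4 N·m counterclockwise.
Sign: 21.1 × 10 = 211 N down at 5.01 m → arm 0.43 m, τ = 211 × 0.43 = 90.73 N·m counterclockwise.
Box: 24.9 × 10 = 249 N down at 3.06 m → arm 2.38 m, τ = 249 × 2.38 = 592.6 N·m counterclockwise.
Net load moment about support B = 2033 N·m counterclockwise.
Reaction R at support A is upward at 0.827 m, arm 4.613 m → moment R × 4.613 clockwise.
For rotational equilibrium, R × 4.613 = 2033, so R = 441 N.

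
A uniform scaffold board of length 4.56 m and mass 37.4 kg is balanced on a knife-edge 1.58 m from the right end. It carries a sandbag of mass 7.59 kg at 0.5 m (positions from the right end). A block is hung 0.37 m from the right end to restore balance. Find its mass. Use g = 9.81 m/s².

Take moments about the knife-edge (at 1.58 m from the right end).
Beam weight: 37.4 × 9.81 = 366.9 N down at 2.28 m → arm 0.7 m, τ = 366.9 × 0.7 = 256.8 N·m counterclockwise.
Sandbag: 7.59 × 9.81 = 74.46 N down at 0.5 m → arm 1.08 m, τ = 74.46 × 1.08 = 80.42 N·m clockwise.
Net moment of known loads = 176.4 N·m counterclockwise.
An unknown mass m at 0.37 m has arm 1.21 m; its moment is m·g·1.21 clockwise.
Setting net torque to zero: m × 9.81 × 1.21 = 176.4 → m = 176.4 / (9.81 × 1.21) = 14.9 kg.

m ≈ 14.9 kg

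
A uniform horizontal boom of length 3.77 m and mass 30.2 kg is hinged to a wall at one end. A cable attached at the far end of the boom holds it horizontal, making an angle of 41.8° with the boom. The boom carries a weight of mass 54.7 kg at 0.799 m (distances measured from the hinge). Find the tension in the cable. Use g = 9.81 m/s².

Take moments about the hinge.
Beam weight: 30.2 × 9.81 = 296.3 N down at 1.885 m → arm 1.885 m, τ = 296.3 × 1.885 = 558.5 N·m clockwise.
Weight: 54.7 × 9.81 = 536.6 N down at 0.799 m → arm 0.799 m, τ = 536.6 × 0.799 = 428.7 N·m clockwise.
Total clockwise load moment = 987.2 N·m.
The cable tension T acts at 3.77 m; only its component perpendicular to the boom, T sinθ, produces torque. sin 41.8° = 0.6665.
Balancing moments: T × 3.77 × 0.6665 = 987.2, giving T = 987.2 / 2.513 = 393 N.

T ≈ 393 N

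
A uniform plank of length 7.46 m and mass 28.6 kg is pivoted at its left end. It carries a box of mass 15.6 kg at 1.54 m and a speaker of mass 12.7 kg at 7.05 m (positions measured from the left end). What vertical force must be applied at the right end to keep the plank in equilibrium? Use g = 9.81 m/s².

F ≈ 290 N

Taking torques about the left end:
Beam weight: 28.6 × 9.81 = 280.6 N down at 3.73 m → arm 3.73 m, τ = 280.6 × 3.73 = 1047 N·m clockwise.
Box: 15.6 × 9.81 = 153 N down at 1.54 m → arm 1.54 m, τ = 153 × 1.54 = 235.6 N·m clockwise.
Speaker: 12.7 × 9.81 = 124.6 N down at 7.05 m → arm 7.05 m, τ = 124.6 × 7.05 = 878.4 N·m clockwise.
Net moment of the loads = 2161 N·m clockwise.
The upward force F acts at the right end, arm 7.46 m, giving F × 7.46 counterclockwise.
Στ = 0 ⇒ F × 7.46 = 2161 ⇒ F = 2161 / 7.46 = 290 N.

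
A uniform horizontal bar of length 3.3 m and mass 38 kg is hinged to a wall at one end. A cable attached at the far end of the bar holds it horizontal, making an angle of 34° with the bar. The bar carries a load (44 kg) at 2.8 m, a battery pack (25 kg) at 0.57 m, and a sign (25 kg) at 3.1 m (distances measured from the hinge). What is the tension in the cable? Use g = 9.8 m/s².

T ≈ 1470 N

About the hinge:
Beam weight: 38 × 9.8 = 372.4 N down at 1.65 m → arm 1.65 m, τ = 372.4 × 1.65 = 614.5 N·m clockwise.
Load: 44 × 9.8 = 431.2 N down at 2.8 m → arm 2.8 m, τ = 431.2 × 2.8 = 1207 N·m clockwise.
Battery pack: 25 × 9.8 = 245 N down at 0.57 m → arm 0.57 m, τ = 245 × 0.57 = 139.6 N·m clockwise.
Sign: 25 × 9.8 = 245 N down at 3.1 m → arm 3.1 m, τ = 245 × 3.1 = 759.5 N·m clockwise.
Total clockwise load moment = 2721 N·m.
The cable tension T acts at 3.3 m; only its component perpendicular to the bar, T sinθ, produces torque. sin 34° = 0.5592.
Setting net torque to zero: T × 3.3 × 0.5592 = 2721 → T = 2721 / 1.845 = 1470 N.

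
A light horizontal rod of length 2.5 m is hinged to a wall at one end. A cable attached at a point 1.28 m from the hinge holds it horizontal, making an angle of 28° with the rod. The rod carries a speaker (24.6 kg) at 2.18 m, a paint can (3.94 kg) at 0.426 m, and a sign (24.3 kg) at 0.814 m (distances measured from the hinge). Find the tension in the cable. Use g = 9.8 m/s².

T ≈ 1220 N

Choose the hinge as the axis so the unknown hinge reaction has zero arm there.
Speaker: 24.6 × 9.8 = 241.1 N down at 2.18 m → arm 2.18 m, τ = 241.1 × 2.18 = 525.6 N·m clockwise.
Paint can: 3.94 × 9.8 = 38.61 N down at 0.426 m → arm 0.426 m, τ = 38.61 × 0.426 = 16.45 N·m clockwise.
Sign: 24.3 × 9.8 = 238.1 N down at 0.814 m → arm 0.814 m, τ = 238.1 × 0.814 = 193.8 N·m clockwise.
Total clockwise load moment = 735.9 N·m.
The cable tension T acts at 1.28 m; only its component perpendicular to the rod, T sinθ, produces torque. sin 28° = 0.4695.
Setting net torque to zero: T × 1.28 × 0.4695 = 735.9 → T = 735.9 / 0.601 = 1220 N.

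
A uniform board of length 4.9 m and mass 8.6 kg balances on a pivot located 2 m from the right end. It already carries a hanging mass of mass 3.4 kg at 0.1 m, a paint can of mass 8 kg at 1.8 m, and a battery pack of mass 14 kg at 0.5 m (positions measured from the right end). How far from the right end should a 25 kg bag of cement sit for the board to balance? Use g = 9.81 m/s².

Take moments about the pivot (at 2 m from the right end).
Beam weight: 8.6 × 9.81 = 84.37 N down at 2.45 m → arm 0.45 m, τ = 84.37 × 0.45 = 37.97 N·m counterclockwise.
Hanging mass: 3.4 × 9.81 = 33.35 N down at 0.1 m → arm 1.9 m, τ = 33.35 × 1.9 = 63.37 N·m clockwise.
Paint can: 8 × 9.81 = 78.48 N down at 1.8 m → arm 0.2 m, τ = 78.48 × 0.2 = 15.7 N·m clockwise.
Battery pack: 14 × 9.81 = 137.3 N down at 0.5 m → arm 1.5 m, τ = 137.3 × 1.5 = 206 N·m clockwise.
Net moment of existing loads = 247.1 N·m clockwise.
The bag of cement weighs 25 × 9.81 = 245.2 N and must supply an equal counterclockwise moment, so its lever arm about the pivot is 247.1 / 245.2 = 1.01 m.
That puts it at 2 + 1.01 = 3.01 m from the right end.

x ≈ 3.01 m from the right end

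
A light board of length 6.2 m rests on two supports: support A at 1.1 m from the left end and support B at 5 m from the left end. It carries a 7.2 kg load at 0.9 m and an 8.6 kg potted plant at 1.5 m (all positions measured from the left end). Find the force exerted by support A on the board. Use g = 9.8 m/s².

Choose support B as the axis so its reaction then has zero moment arm.
Load: 7.2 × 9.8 = 70.56 N down at 0.9 m → arm 4.1 m, τ = 70.56 × 4.1 = 289.3 N·m counterclockwise.
Potted plant: 8.6 × 9.8 = 84.28 N down at 1.5 m → arm 3.5 m, τ = 84.28 × 3.5 = 295 N·m counterclockwise.
Net load moment about support B = 584.3 N·m counterclockwise.
Reaction R at support A is upward at 1.1 m, arm 3.9 m → moment R × 3.9 clockwise.
Balancing moments: R × 3.9 = 584.3, giving R = 150 N.

R_A ≈ 150 N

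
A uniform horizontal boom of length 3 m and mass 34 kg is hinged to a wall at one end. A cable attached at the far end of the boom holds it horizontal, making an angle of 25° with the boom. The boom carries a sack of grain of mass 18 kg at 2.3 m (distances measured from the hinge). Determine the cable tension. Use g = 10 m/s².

Sum moments about the hinge (the unknown hinge reaction has zero arm there).
Beam weight: 34 × 10 = 340 N down at 1.5 m → arm 1.5 m, τ = 340 × 1.5 = 510 N·m clockwise.
Sack of grain: 18 × 10 = 180 N down at 2.3 m → arm 2.3 m, τ = 180 × 2.3 = 414 N·m clockwise.
Total clockwise load moment = 924 N·m.
The cable tension T acts at 3 m; only its component perpendicular to the boom, T sinθ, produces torque. sin 25° = 0.4226.
Balancing moments: T × 3 × 0.4226 = 924, giving T = 924 / 1.268 = 729 N.

T ≈ 729 N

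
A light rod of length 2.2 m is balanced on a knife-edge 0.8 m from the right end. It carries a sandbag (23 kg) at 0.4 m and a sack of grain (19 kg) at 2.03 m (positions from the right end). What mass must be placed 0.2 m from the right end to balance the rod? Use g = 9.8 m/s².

m ≈ 23.6 kg

Sum moments about the knife-edge (at 0.8 m from the right end) (the support reaction has zero arm there).
Sandbag: 23 × 9.8 = 225.4 N down at 0.4 m → arm 0.4 m, τ = 225.4 × 0.4 = 90.16 N·m clockwise.
Sack of grain: 19 × 9.8 = 186.2 N down at 2.03 m → arm 1.23 m, τ = 186.2 × 1.23 = 229 N·m counterclockwise.
Net moment of known loads = 138.8 N·m counterclockwise.
An unknown mass m at 0.2 m has arm 0.6 m; its moment is m·g·0.6 clockwise.
Balancing moments: m × 9.8 × 0.6 = 138.8, giving m = 138.8 / (9.8 × 0.6) = 23.6 kg.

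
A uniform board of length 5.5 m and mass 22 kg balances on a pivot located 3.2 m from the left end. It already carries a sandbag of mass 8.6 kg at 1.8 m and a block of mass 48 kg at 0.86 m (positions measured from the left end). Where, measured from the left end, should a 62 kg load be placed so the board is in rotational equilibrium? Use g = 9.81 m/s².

x ≈ 5.37 m from the left end

Taking torques about the pivot (at 3.2 m from the left end):
Beam weight: 22 × 9.81 = 215.8 N down at 2.75 m → arm 0.45 m, τ = 215.8 × 0.45 = 97.11 N·m counterclockwise.
Sandbag: 8.6 × 9.81 = 84.37 N down at 1.8 m → arm 1.4 m, τ = 84.37 × 1.4 = 118.1 N·m counterclockwise.
Block: 48 × 9.81 = 470.9 N down at 0.86 m → arm 2.34 m, τ = 470.9 × 2.34 = 1102 N·m counterclockwise.
Net moment of existing loads = 1317 N·m counterclockwise.
The load weighs 62 × 9.81 = 608.2 N and must supply an equal clockwise moment, so its lever arm about the pivot is 1317 / 608.2 = 2.17 m.
That puts it at 3.2 + 2.17 = 5.37 m from the left end.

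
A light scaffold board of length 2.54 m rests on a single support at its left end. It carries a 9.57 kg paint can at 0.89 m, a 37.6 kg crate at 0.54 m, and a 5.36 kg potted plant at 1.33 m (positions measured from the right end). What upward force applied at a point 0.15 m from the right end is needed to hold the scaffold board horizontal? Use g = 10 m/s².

Taking torques about the left end:
Paint can: 9.57 × 10 = 95.7 N down at 0.89 m → arm 1.65 m, τ = 95.7 × 1.65 = 157.9 N·m clockwise.
Crate: 37.6 × 10 = 376 N down at 0.54 m → arm 2 m, τ = 376 × 2 = 752 N·m clockwise.
Potted plant: 5.36 × 10 = 53.6 N down at 1.33 m → arm 1.21 m, τ = 53.6 × 1.21 = 64.86 N·m clockwise.
Net moment of the loads = 974.8 N·m clockwise.
The upward force F acts at a point 0.15 m from the right end, arm 2.39 m, giving F × 2.39 counterclockwise.
Setting net torque to zero: F × 2.39 = 974.8 → F = 974.8 / 2.39 = 408 N.

F ≈ 408 N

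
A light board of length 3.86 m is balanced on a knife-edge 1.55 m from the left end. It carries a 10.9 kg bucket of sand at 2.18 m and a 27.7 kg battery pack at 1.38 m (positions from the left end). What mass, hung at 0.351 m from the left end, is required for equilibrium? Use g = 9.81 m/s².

m ≈ 1.8 kg

Choose the knife-edge (at 1.55 m from the left end) as the axis so the support reaction has zero arm there.
Bucket of sand: 10.9 × 9.81 = 106.9 N down at 2.18 m → arm 0.63 m, τ = 106.9 × 0.63 = 67.35 N·m clockwise.
Battery pack: 27.7 × 9.81 = 271.7 N down at 1.38 m → arm 0.17 m, τ = 271.7 × 0.17 = 46.19 N·m counterclockwise.
Net moment of known loads = 21.16 N·m clockwise.
An unknown mass m at 0.351 m has arm 1.199 m; its moment is m·g·1.199 counterclockwise.
Setting net torque to zero: m × 9.81 × 1.199 = 21.16 → m = 21.16 / (9.81 × 1.199) = 1.8 kg.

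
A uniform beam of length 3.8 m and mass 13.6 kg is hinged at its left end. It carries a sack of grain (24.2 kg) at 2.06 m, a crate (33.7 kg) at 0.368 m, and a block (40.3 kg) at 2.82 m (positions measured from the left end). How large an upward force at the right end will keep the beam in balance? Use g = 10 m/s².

F ≈ 531 N

Taking torques about the left end:
Beam weight: 13.6 × 10 = 136 N down at 1.9 m → arm 1.9 m, τ = 136 × 1.9 = 258.4 N·m clockwise.
Sack of grain: 24.2 × 10 = 242 N down at 2.06 m → arm 2.06 m, τ = 242 × 2.06 = 498.5 N·m clockwise.
Crate: 33.7 × 10 = 337 N down at 0.368 m → arm 0.368 m, τ = 337 × 0.368 = 124 N·m clockwise.
Block: 40.3 × 10 = 403 N down at 2.82 m → arm 2.82 m, τ = 403 × 2.82 = 1136 N·m clockwise.
Net moment of the loads = 2017 N·m clockwise.
The upward force F acts at the right end, arm 3.8 m, giving F × 3.8 counterclockwise.
Στ = 0 ⇒ F × 3.8 = 2017 ⇒ F = 2017 / 3.8 = 531 N.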